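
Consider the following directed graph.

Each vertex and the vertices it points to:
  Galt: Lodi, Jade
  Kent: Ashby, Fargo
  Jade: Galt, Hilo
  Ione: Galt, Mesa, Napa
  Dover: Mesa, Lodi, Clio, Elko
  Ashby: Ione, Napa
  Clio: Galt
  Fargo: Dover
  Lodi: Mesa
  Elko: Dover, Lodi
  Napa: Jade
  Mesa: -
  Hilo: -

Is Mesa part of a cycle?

Mesa lies on a cycle iff there is a path from Mesa back to itself.
Exploring from Mesa, it never reaches itself; equivalently, its strongly connected component is a singleton.

No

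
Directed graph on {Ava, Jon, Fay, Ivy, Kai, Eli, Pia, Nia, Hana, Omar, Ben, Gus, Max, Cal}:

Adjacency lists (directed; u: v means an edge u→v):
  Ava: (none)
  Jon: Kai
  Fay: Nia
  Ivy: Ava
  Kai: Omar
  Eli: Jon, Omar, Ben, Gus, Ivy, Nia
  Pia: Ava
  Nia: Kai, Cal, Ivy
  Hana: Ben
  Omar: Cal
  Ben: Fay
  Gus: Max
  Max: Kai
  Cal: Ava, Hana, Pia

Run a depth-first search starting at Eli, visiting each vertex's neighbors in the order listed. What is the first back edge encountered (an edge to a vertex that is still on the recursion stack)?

DFS from Eli (visiting each vertex's neighbors in the order listed); mark gray on enter, black on exit:
Eli gray
  Jon gray
    Kai gray
      Omar gray
        Cal gray
          Ava gray
          Ava black
          Hana gray
            Ben gray
              Fay gray
                Nia gray
                  Nia→Kai: Kai is gray → back edge
First back edge: Nia → Kai.

Nia->Kai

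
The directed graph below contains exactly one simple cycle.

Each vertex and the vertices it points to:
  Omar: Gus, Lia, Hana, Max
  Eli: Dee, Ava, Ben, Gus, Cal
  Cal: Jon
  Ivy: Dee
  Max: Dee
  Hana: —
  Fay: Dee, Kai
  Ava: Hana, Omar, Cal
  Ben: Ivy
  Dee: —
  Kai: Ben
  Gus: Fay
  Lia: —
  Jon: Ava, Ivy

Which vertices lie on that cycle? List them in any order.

DFS with gray/black marking from Ava:
Ava gray
  Hana gray
  Hana black
  Omar gray
    Gus gray
      Fay gray
        Dee gray
        Dee black
        Kai gray
          Ben gray
            Ivy gray
              Ivy→Dee: Dee black — skip
            Ivy black
          Ben black
        Kai black
      Fay black
    Gus black
    Lia gray
    Lia black
    Omar→Hana: Hana black — skip
    Max gray
      Max→Dee: Dee black — skip
    Max black
  Omar black
  Cal gray
    Jon gray
      Jon→Ava: Ava is gray → back edge
Back edge closes the cycle Ava → Cal → Jon → Ava; its vertices are {Ava, Cal, Jon}.

Ava, Cal, Jon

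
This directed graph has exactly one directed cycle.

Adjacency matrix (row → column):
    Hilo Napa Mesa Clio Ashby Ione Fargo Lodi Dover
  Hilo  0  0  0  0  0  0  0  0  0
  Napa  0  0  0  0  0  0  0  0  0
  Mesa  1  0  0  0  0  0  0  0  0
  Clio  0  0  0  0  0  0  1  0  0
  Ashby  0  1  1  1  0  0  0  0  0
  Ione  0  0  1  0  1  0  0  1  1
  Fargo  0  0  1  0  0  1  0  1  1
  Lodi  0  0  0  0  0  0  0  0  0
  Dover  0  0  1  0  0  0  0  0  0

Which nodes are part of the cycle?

DFS with gray/black marking from Ione:
Ione gray
  Lodi gray
  Lodi black
  Mesa gray
    Hilo gray
    Hilo black
  Mesa black
  Ashby gray
    Ashby→Mesa: Mesa black — skip
    Clio gray
      Fargo gray
        Fargo→Lodi: Lodi black — skip
        Fargo→Mesa: Mesa black — skip
        Fargo→Ione: Ione is gray → back edge
Back edge closes the cycle Ione → Ashby → Clio → Fargo → Ione; its vertices are {Clio, Ione, Ashby, Fargo}.

Clio, Ione, Ashby, Fargo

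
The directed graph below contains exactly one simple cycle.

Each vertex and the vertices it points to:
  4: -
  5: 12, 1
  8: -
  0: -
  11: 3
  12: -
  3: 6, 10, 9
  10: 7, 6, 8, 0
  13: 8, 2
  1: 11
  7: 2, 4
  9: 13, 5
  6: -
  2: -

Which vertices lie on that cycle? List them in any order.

DFS with gray/black marking from 11:
11 gray
  3 gray
    6 gray
    6 black
    10 gray
      7 gray
        2 gray
        2 black
        4 gray
        4 black
      7 black
      10→6: 6 black — skip
      8 gray
      8 black
      0 gray
      0 black
    10 black
    9 gray
      13 gray
        13→8: 8 black — skip
        13→2: 2 black — skip
      13 black
      5 gray
        12 gray
        12 black
        1 gray
          1→11: 11 is gray → back edge
Back edge closes the cycle 11 → 3 → 9 → 5 → 1 → 11; its vertices are {1, 3, 5, 9, 11}.

1, 3, 5, 9, 11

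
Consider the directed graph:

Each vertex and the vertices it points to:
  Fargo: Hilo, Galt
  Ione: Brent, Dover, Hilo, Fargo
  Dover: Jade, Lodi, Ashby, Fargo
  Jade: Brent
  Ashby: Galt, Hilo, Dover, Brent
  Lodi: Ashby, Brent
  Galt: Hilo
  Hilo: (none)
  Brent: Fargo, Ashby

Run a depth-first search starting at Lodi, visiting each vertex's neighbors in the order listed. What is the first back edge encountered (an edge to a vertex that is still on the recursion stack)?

Brent->Ashby

DFS from Lodi (visiting each vertex's neighbors in the order listed); mark gray on enter, black on exit:
Lodi gray
  Ashby gray
    Galt gray
      Hilo gray
      Hilo black
    Galt black
    Ashby→Hilo: Hilo black — skip
    Dover gray
      Jade gray
        Brent gray
          Fargo gray
            Fargo→Hilo: Hilo black — skip
            Fargo→Galt: Galt black — skip
          Fargo black
          Brent→Ashby: Ashby is gray → back edge
First back edge: Brent → Ashby.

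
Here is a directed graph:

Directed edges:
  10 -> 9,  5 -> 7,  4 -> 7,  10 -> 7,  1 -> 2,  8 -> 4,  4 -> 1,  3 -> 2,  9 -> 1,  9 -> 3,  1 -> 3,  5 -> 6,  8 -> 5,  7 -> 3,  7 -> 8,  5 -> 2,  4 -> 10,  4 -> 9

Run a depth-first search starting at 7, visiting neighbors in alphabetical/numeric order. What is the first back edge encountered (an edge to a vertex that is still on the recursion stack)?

4->7

DFS from 7 (visiting neighbors in alphabetical/numeric order); mark gray on enter, black on exit:
7 gray
  3 gray
    2 gray
    2 black
  3 black
  8 gray
    4 gray
      1 gray
        1→2: 2 black — skip
        1→3: 3 black — skip
      1 black
      4→7: 7 is gray → back edge
First back edge: 4 → 7.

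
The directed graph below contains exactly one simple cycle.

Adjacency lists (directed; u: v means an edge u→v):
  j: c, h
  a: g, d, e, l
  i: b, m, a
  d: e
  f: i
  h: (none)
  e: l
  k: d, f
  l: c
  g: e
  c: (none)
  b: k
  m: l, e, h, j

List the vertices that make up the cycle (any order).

DFS with gray/black marking from i:
i gray
  b gray
    k gray
      d gray
        e gray
          l gray
            c gray
            c black
          l black
        e black
      d black
      f gray
        f→i: i is gray → back edge
Back edge closes the cycle i → b → k → f → i; its vertices are {b, f, i, k}.

b, f, i, k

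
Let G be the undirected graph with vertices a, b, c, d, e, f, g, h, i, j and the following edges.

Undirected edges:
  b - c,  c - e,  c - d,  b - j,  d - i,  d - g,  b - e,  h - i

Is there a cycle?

Yes

DFS, tracking each vertex's parent; an edge to a visited non-parent vertex closes a cycle.
Start from j:
visit j (parent –)
  visit b (parent j)
    visit c (parent b)
      visit d (parent c)
        d–c: parent, skip
        visit i (parent d)
          i–d: parent, skip
          visit h (parent i)
            h–i: parent, skip
        visit g (parent d)
          g–d: parent, skip
      c–b: parent, skip
      visit e (parent c)
        e–c: parent, skip
        e–b: b visited and ≠ parent → cycle
Cycle: b – c – e – b.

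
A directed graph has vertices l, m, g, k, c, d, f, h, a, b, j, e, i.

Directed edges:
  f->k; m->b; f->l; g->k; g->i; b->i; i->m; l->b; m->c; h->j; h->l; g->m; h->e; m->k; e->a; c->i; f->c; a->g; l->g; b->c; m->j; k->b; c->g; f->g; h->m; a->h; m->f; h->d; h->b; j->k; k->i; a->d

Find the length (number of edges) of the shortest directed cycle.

For each vertex v, BFS finds the shortest path from v back to v.
The shortest such closed walk is h → e → a → h, length 3.

3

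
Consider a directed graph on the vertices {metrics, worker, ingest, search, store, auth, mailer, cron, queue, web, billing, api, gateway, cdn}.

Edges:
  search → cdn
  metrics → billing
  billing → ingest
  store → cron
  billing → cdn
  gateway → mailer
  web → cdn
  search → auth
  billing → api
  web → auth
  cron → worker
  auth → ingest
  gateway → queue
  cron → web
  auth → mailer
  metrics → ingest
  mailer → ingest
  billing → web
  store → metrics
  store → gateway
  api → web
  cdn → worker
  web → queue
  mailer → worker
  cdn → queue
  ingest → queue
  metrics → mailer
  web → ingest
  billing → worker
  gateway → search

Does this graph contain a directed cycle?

No

DFS with white/gray/black marking, starting from api:
api gray
  web gray
    ingest gray
      queue gray
      queue black
    ingest black
    web→queue: queue black — skip
    cdn gray
      cdn→queue: queue black — skip
      worker gray
      worker black
    cdn black
    auth gray
      auth→ingest: ingest black — skip
      mailer gray
        mailer→worker: worker black — skip
        mailer→ingest: ingest black — skip
      mailer black
    auth black
  web black
api black
metrics gray
  metrics→ingest: ingest black — skip
  billing gray
    billing→cdn: cdn black — skip
    billing→api: api black — skip
    billing→worker: worker black — skip
    billing→web: web black — skip
    billing→ingest: ingest black — skip
  billing black
  metrics→mailer: mailer black — skip
metrics black
search gray
  search→cdn: cdn black — skip
  search→auth: auth black — skip
search black
store gray
  cron gray
    cron→web: web black — skip
    cron→worker: worker black — skip
  cron black
  gateway gray
    gateway→mailer: mailer black — skip
    gateway→search: search black — skip
    gateway→queue: queue black — skip
  gateway black
  store→metrics: metrics black — skip
store black
Every edge goes to a white or black vertex — no back edge, so the graph is acyclic.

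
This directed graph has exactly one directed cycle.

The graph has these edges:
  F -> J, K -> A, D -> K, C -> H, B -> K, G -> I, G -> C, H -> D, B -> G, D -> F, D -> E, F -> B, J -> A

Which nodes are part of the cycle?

B, C, D, F, G, H

DFS with gray/black marking from D:
D gray
  F gray
    J gray
      A gray
      A black
    J black
    B gray
      K gray
        K→A: A black — skip
      K black
      G gray
        C gray
          H gray
            H→D: D is gray → back edge
Back edge closes the cycle D → F → B → G → C → H → D; its vertices are {B, C, D, F, G, H}.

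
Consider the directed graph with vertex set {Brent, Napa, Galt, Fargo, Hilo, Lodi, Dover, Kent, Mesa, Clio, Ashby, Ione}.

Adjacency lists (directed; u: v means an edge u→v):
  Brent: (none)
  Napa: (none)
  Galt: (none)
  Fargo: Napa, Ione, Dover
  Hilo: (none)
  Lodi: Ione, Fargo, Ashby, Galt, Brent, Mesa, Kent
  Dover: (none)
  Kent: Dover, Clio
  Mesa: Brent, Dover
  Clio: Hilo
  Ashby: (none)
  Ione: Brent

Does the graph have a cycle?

DFS with white/gray/black marking, starting from Napa:
Napa gray
Napa black
Brent gray
Brent black
Galt gray
Galt black
Fargo gray
  Fargo→Napa: Napa black — skip
  Ione gray
    Ione→Brent: Brent black — skip
  Ione black
  Dover gray
  Dover black
Fargo black
Hilo gray
Hilo black
Lodi gray
  Lodi→Ione: Ione black — skip
  Lodi→Fargo: Fargo black — skip
  Ashby gray
  Ashby black
  Lodi→Galt: Galt black — skip
  Lodi→Brent: Brent black — skip
  Mesa gray
    Mesa→Brent: Brent black — skip
    Mesa→Dover: Dover black — skip
  Mesa black
  Kent gray
    Kent→Dover: Dover black — skip
    Clio gray
      Clio→Hilo: Hilo black — skip
    Clio black
  Kent black
Lodi black
Every edge goes to a white or black vertex — no back edge, so the graph is acyclic.

No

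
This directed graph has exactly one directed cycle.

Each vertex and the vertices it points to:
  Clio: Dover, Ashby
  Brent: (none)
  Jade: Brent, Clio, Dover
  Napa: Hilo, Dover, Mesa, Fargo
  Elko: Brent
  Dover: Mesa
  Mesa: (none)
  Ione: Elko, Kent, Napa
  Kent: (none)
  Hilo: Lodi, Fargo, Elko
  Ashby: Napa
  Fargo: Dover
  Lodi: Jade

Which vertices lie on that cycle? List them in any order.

Clio, Hilo, Jade, Lodi, Napa, Ashby

DFS with gray/black marking from Napa:
Napa gray
  Hilo gray
    Lodi gray
      Jade gray
        Brent gray
        Brent black
        Clio gray
          Dover gray
            Mesa gray
            Mesa black
          Dover black
          Ashby gray
            Ashby→Napa: Napa is gray → back edge
Back edge closes the cycle Napa → Hilo → Lodi → Jade → Clio → Ashby → Napa; its vertices are {Clio, Hilo, Jade, Lodi, Napa, Ashby}.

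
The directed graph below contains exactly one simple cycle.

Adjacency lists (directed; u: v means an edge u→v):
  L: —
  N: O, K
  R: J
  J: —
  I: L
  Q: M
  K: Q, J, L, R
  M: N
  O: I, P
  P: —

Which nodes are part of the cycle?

DFS with gray/black marking from N:
N gray
  O gray
    I gray
      L gray
      L black
    I black
    P gray
    P black
  O black
  K gray
    Q gray
      M gray
        M→N: N is gray → back edge
Back edge closes the cycle N → K → Q → M → N; its vertices are {K, M, N, Q}.

K, M, N, Q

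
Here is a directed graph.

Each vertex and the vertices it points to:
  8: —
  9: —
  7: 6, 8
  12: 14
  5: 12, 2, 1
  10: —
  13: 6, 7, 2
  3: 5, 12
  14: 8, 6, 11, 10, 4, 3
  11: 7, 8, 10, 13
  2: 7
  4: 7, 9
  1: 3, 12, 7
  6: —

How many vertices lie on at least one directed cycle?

A vertex is on a directed cycle iff it belongs to a strongly connected component of size ≥ 2 (or has a self-loop).
The vertices on cycles are {1, 3, 5, 12, 14} — 5 in total.

5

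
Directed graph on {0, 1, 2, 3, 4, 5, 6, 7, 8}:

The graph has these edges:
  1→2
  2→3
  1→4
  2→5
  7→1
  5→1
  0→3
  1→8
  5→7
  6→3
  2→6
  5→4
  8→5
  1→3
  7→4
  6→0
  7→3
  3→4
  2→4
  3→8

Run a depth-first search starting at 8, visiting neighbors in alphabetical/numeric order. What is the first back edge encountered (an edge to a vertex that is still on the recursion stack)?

3->8

DFS from 8 (visiting neighbors in alphabetical/numeric order); mark gray on enter, black on exit:
8 gray
  5 gray
    1 gray
      2 gray
        3 gray
          4 gray
          4 black
          3→8: 8 is gray → back edge
First back edge: 3 → 8.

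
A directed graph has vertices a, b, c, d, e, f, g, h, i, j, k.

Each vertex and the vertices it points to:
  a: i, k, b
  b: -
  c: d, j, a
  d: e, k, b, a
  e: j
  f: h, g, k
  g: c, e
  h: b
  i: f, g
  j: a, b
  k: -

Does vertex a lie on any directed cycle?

a is on a cycle iff a can reach itself via ≥1 edge.
a → i → g → c → a — yes.

Yes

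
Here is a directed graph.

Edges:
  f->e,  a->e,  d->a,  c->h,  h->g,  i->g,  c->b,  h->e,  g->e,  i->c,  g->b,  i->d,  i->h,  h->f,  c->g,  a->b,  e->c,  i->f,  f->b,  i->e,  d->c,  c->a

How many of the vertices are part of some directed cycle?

A vertex is on a directed cycle iff it belongs to a strongly connected component of size ≥ 2 (or has a self-loop).
The vertices on cycles are {a, c, e, f, g, h} — 6 in total.

6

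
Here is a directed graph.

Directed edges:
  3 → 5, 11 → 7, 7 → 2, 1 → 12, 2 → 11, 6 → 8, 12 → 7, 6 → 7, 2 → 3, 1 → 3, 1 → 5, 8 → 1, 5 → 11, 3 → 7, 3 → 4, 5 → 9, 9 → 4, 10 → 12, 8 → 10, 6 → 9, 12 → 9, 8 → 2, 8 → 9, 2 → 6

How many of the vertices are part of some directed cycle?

A vertex is on a directed cycle iff it belongs to a strongly connected component of size ≥ 2 (or has a self-loop).
The vertices on cycles are {1, 2, 3, 5, 6, 7, 8, 10, 11, 12} — 10 in total.

10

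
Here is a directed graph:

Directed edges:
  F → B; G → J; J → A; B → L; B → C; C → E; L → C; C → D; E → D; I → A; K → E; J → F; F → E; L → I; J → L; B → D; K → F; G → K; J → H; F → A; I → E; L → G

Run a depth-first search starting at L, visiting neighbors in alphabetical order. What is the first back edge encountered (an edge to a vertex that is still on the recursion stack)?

B->L

DFS from L (visiting neighbors in alphabetical order); mark gray on enter, black on exit:
L gray
  C gray
    D gray
    D black
    E gray
      E→D: D black — skip
    E black
  C black
  G gray
    J gray
      A gray
      A black
      F gray
        F→A: A black — skip
        B gray
          B→C: C black — skip
          B→D: D black — skip
          B→L: L is gray → back edge
First back edge: B → L.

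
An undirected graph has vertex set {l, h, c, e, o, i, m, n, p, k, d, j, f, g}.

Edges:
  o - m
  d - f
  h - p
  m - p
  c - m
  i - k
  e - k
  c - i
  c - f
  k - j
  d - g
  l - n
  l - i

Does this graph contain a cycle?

No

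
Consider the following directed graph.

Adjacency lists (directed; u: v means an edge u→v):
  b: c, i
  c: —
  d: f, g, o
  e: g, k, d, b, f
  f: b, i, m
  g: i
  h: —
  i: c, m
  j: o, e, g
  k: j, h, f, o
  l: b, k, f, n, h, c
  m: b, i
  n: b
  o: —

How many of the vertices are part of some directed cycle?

6

A vertex is on a directed cycle iff it belongs to a strongly connected component of size ≥ 2 (or has a self-loop).
The vertices on cycles are {b, e, i, j, k, m} — 6 in total.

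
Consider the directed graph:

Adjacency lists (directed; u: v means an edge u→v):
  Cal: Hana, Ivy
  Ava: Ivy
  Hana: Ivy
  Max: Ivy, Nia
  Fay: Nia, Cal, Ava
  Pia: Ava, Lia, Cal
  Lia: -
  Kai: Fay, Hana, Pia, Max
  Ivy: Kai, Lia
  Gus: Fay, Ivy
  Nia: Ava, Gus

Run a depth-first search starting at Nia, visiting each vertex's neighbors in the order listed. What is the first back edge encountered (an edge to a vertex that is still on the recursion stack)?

Fay->Nia

DFS from Nia (visiting each vertex's neighbors in the order listed); mark gray on enter, black on exit:
Nia gray
  Ava gray
    Ivy gray
      Kai gray
        Fay gray
          Fay→Nia: Nia is gray → back edge
First back edge: Fay → Nia.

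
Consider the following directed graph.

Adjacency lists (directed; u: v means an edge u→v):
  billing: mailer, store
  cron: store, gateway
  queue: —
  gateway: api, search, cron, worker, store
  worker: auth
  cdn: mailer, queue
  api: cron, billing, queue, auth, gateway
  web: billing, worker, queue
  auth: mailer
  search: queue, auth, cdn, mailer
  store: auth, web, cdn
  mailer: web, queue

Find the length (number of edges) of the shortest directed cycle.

2

For each vertex v, BFS finds the shortest path from v back to v.
The shortest such closed walk is api → gateway → api, length 2.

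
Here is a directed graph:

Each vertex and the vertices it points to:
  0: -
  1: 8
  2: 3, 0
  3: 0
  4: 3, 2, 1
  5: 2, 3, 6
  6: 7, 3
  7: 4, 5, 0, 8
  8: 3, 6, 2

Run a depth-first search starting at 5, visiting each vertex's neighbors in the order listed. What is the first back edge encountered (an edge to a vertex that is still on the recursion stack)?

DFS from 5 (visiting each vertex's neighbors in the order listed); mark gray on enter, black on exit:
5 gray
  2 gray
    3 gray
      0 gray
      0 black
    3 black
    2→0: 0 black — skip
  2 black
  5→3: 3 black — skip
  6 gray
    7 gray
      4 gray
        4→3: 3 black — skip
        4→2: 2 black — skip
        1 gray
          8 gray
            8→3: 3 black — skip
            8→6: 6 is gray → back edge
First back edge: 8 → 6.

8->6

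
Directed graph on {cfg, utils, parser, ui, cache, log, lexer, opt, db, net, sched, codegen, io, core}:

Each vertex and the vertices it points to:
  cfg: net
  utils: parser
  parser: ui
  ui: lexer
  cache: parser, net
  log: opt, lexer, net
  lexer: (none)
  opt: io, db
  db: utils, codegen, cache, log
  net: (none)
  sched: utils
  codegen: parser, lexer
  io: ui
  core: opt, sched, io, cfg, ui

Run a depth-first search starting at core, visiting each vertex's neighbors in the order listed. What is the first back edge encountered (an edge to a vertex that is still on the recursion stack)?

DFS from core (visiting each vertex's neighbors in the order listed); mark gray on enter, black on exit:
core gray
  opt gray
    io gray
      ui gray
        lexer gray
        lexer black
      ui black
    io black
    db gray
      utils gray
        parser gray
          parser→ui: ui black — skip
        parser black
      utils black
      codegen gray
        codegen→parser: parser black — skip
        codegen→lexer: lexer black — skip
      codegen black
      cache gray
        cache→parser: parser black — skip
        net gray
        net black
      cache black
      log gray
        log→opt: opt is gray → back edge
First back edge: log → opt.

log->opt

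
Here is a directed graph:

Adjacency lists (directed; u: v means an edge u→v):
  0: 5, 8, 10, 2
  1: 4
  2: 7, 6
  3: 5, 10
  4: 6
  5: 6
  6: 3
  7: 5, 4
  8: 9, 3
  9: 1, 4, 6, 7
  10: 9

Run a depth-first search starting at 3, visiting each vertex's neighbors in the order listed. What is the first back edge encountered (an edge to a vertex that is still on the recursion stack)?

DFS from 3 (visiting each vertex's neighbors in the order listed); mark gray on enter, black on exit:
3 gray
  5 gray
    6 gray
      6→3: 3 is gray → back edge
First back edge: 6 → 3.

6->3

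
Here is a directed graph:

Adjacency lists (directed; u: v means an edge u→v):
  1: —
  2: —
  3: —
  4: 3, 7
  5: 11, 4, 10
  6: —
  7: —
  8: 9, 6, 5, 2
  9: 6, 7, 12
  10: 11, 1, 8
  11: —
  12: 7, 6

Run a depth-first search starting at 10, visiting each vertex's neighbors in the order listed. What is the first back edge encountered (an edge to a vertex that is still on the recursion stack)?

5->10

DFS from 10 (visiting each vertex's neighbors in the order listed); mark gray on enter, black on exit:
10 gray
  11 gray
  11 black
  1 gray
  1 black
  8 gray
    9 gray
      6 gray
      6 black
      7 gray
      7 black
      12 gray
        12→7: 7 black — skip
        12→6: 6 black — skip
      12 black
    9 black
    8→6: 6 black — skip
    5 gray
      5→11: 11 black — skip
      4 gray
        3 gray
        3 black
        4→7: 7 black — skip
      4 black
      5→10: 10 is gray → back edge
First back edge: 5 → 10.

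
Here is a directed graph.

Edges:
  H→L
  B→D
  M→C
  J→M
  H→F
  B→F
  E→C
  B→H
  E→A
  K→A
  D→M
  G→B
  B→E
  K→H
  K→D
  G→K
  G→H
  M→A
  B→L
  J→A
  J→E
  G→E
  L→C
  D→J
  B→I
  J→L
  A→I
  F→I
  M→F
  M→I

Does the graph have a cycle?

No

DFS with white/gray/black marking, starting from H:
H gray
  L gray
    C gray
    C black
  L black
  F gray
    I gray
    I black
  F black
H black
A gray
  A→I: I black — skip
A black
B gray
  B→H: H black — skip
  B→L: L black — skip
  D gray
    J gray
      J→L: L black — skip
      M gray
        M→A: A black — skip
        M→I: I black — skip
        M→C: C black — skip
        M→F: F black — skip
      M black
      J→A: A black — skip
      E gray
        E→A: A black — skip
        E→C: C black — skip
      E black
    J black
    D→M: M black — skip
  D black
  B→E: E black — skip
  B→I: I black — skip
  B→F: F black — skip
B black
G gray
  G→E: E black — skip
  K gray
    K→A: A black — skip
    K→D: D black — skip
    K→H: H black — skip
  K black
  G→B: B black — skip
  G→H: H black — skip
G black
Every edge goes to a white or black vertex — no back edge, so the graph is acyclic.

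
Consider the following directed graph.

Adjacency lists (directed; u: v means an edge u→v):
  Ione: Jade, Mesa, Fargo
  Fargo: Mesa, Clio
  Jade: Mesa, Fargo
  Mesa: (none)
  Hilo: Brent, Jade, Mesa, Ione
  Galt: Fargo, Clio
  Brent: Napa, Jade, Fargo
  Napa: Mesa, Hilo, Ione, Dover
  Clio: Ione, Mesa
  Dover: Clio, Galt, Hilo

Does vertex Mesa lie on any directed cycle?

No

Mesa lies on a cycle iff there is a path from Mesa back to itself.
Exploring from Mesa, it never reaches itself; equivalently, its strongly connected component is a singleton.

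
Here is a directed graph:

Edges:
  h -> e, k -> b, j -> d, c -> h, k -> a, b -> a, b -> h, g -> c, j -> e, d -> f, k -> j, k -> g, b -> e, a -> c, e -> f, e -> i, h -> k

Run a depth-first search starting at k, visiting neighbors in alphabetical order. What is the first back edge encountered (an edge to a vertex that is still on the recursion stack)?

DFS from k (visiting neighbors in alphabetical order); mark gray on enter, black on exit:
k gray
  a gray
    c gray
      h gray
        e gray
          f gray
          f black
          i gray
          i black
        e black
        h→k: k is gray → back edge
First back edge: h → k.

h→k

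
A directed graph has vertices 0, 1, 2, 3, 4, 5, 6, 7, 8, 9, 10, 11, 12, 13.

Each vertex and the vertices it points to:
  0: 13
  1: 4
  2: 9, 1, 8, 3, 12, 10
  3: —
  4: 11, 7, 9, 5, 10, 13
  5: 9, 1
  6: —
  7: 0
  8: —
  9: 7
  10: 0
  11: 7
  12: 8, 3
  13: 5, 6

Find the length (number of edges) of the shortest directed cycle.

For each vertex v, BFS finds the shortest path from v back to v.
The shortest such closed walk is 1 → 4 → 5 → 1, length 3.

3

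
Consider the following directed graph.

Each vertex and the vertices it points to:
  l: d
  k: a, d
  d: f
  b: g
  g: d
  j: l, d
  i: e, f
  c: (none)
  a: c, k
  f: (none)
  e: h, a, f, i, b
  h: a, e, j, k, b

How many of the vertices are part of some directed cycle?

5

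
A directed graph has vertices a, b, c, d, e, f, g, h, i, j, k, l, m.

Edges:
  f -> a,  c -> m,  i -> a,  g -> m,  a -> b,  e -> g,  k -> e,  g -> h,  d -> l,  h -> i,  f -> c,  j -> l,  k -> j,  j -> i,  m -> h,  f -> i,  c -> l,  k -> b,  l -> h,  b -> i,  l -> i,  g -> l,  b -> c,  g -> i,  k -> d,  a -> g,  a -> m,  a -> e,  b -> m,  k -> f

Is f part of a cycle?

No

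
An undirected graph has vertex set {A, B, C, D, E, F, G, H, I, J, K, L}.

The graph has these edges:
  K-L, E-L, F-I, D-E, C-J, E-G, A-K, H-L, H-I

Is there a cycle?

No

DFS, tracking each vertex's parent; an edge to a visited non-parent vertex closes a cycle.
Start from I:
visit I (parent –)
  visit F (parent I)
    F–I: parent, skip
  visit H (parent I)
    H–I: parent, skip
    visit L (parent H)
      visit E (parent L)
        E–L: parent, skip
        visit D (parent E)
          D–E: parent, skip
        visit G (parent E)
          G–E: parent, skip
      visit K (parent L)
        K–L: parent, skip
        visit A (parent K)
          A–K: parent, skip
      L–H: parent, skip
visit B (parent –)
visit C (parent –)
  visit J (parent C)
    J–C: parent, skip
No non-parent visited neighbor found — the graph is a forest.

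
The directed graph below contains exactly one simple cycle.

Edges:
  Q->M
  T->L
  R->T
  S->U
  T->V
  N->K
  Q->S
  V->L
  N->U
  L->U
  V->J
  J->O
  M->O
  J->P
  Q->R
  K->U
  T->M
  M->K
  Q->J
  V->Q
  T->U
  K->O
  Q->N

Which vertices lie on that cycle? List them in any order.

DFS with gray/black marking from R:
R gray
  T gray
    U gray
    U black
    M gray
      O gray
      O black
      K gray
        K→U: U black — skip
        K→O: O black — skip
      K black
    M black
    L gray
      L→U: U black — skip
    L black
    V gray
      V→L: L black — skip
      Q gray
        Q→M: M black — skip
        N gray
          N→K: K black — skip
          N→U: U black — skip
        N black
        J gray
          J→O: O black — skip
          P gray
          P black
        J black
        S gray
          S→U: U black — skip
        S black
        Q→R: R is gray → back edge
Back edge closes the cycle R → T → V → Q → R; its vertices are {Q, R, T, V}.

Q, R, T, V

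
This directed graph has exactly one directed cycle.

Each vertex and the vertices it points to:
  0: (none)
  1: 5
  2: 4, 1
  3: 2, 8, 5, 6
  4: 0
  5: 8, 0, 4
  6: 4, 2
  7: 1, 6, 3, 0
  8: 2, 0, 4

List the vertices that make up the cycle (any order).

1, 2, 5, 8

DFS with gray/black marking from 1:
1 gray
  5 gray
    8 gray
      2 gray
        4 gray
          0 gray
          0 black
        4 black
        2→1: 1 is gray → back edge
Back edge closes the cycle 1 → 5 → 8 → 2 → 1; its vertices are {1, 2, 5, 8}.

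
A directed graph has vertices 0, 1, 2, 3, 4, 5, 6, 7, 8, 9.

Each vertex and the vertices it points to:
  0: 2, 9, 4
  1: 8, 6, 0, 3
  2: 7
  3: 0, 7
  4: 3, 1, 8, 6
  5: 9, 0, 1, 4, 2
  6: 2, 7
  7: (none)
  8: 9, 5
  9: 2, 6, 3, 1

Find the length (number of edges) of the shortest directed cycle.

For each vertex v, BFS finds the shortest path from v back to v.
The shortest such closed walk is 8 → 9 → 1 → 8, length 3.

3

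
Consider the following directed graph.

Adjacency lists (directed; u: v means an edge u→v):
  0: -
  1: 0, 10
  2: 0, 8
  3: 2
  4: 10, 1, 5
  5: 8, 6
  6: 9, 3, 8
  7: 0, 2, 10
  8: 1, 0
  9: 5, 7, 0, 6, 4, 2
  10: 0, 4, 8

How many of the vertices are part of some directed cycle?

10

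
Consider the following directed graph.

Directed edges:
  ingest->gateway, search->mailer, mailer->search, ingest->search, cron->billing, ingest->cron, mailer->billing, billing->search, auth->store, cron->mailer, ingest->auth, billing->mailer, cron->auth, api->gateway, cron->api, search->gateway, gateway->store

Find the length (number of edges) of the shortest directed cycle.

2

For each vertex v, BFS finds the shortest path from v back to v.
The shortest such closed walk is billing → mailer → billing, length 2.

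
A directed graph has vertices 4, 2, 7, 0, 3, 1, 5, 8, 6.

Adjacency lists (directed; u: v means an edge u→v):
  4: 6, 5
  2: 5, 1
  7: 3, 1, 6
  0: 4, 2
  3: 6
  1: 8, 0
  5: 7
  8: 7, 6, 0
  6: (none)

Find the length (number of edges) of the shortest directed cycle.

3

For each vertex v, BFS finds the shortest path from v back to v.
The shortest such closed walk is 8 → 7 → 1 → 8, length 3.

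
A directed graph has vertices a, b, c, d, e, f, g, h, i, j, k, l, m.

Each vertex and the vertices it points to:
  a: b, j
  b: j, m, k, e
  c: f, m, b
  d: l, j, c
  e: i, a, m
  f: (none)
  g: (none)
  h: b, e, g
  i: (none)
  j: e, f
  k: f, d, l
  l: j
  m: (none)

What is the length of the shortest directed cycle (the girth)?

3

For each vertex v, BFS finds the shortest path from v back to v.
The shortest such closed walk is e → a → j → e, length 3.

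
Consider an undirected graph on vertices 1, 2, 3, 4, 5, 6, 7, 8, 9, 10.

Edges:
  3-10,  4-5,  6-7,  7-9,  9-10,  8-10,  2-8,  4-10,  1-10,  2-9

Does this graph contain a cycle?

Yes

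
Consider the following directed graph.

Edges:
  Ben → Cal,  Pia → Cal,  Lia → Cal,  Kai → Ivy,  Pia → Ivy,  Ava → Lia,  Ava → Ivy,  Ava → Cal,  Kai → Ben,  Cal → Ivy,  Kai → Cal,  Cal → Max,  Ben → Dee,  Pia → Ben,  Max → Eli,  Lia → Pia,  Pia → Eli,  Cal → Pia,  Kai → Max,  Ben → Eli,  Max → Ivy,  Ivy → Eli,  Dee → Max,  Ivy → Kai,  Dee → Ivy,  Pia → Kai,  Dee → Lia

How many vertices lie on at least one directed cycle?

8

A vertex is on a directed cycle iff it belongs to a strongly connected component of size ≥ 2 (or has a self-loop).
The vertices on cycles are {Ben, Cal, Dee, Ivy, Kai, Lia, Max, Pia} — 8 in total.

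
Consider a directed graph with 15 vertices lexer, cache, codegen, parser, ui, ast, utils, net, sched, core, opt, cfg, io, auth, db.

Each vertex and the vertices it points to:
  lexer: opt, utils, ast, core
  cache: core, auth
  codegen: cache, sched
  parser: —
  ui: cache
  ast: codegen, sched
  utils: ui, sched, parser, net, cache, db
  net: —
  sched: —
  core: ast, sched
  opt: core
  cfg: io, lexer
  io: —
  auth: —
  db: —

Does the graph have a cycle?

Yes

DFS with white/gray/black marking, starting from db:
db gray
db black
lexer gray
  opt gray
    core gray
      ast gray
        codegen gray
          cache gray
            cache→core: core is gray → back edge
Back edge found, so a cycle exists: core → ast → codegen → cache → core.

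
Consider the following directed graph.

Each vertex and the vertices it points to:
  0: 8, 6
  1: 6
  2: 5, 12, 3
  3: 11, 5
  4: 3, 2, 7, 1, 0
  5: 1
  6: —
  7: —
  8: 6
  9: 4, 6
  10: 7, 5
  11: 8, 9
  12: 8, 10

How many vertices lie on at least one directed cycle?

A vertex is on a directed cycle iff it belongs to a strongly connected component of size ≥ 2 (or has a self-loop).
The vertices on cycles are {2, 3, 4, 9, 11} — 5 in total.

5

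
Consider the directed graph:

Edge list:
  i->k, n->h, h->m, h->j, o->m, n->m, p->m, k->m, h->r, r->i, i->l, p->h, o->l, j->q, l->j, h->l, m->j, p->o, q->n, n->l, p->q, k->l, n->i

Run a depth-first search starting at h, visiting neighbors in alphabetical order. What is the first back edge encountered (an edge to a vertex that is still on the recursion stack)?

DFS from h (visiting neighbors in alphabetical order); mark gray on enter, black on exit:
h gray
  j gray
    q gray
      n gray
        n→h: h is gray → back edge
First back edge: n → h.

n→h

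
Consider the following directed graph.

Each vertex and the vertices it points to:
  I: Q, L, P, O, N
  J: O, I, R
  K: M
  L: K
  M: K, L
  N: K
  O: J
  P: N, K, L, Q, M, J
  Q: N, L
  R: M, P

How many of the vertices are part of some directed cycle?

A vertex is on a directed cycle iff it belongs to a strongly connected component of size ≥ 2 (or has a self-loop).
The vertices on cycles are {I, J, K, L, M, O, P, R} — 8 in total.

8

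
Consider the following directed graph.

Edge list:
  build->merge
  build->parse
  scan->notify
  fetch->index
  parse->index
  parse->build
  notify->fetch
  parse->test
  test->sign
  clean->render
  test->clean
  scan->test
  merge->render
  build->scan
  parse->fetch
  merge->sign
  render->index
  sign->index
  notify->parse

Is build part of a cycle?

Yes

build is on a cycle iff build can reach itself via ≥1 edge.
build → parse → build — yes.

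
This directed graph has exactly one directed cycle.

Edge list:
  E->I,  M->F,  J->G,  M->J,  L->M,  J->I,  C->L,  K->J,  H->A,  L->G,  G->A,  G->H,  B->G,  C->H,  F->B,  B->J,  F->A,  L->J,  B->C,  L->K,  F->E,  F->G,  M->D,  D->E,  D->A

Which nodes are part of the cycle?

B, C, F, L, M

DFS with gray/black marking from L:
L gray
  G gray
    A gray
    A black
    H gray
      H→A: A black — skip
    H black
  G black
  J gray
    J→G: G black — skip
    I gray
    I black
  J black
  K gray
    K→J: J black — skip
  K black
  M gray
    D gray
      D→A: A black — skip
      E gray
        E→I: I black — skip
      E black
    D black
    F gray
      F→E: E black — skip
      F→A: A black — skip
      F→G: G black — skip
      B gray
        B→J: J black — skip
        B→G: G black — skip
        C gray
          C→L: L is gray → back edge
Back edge closes the cycle L → M → F → B → C → L; its vertices are {B, C, F, L, M}.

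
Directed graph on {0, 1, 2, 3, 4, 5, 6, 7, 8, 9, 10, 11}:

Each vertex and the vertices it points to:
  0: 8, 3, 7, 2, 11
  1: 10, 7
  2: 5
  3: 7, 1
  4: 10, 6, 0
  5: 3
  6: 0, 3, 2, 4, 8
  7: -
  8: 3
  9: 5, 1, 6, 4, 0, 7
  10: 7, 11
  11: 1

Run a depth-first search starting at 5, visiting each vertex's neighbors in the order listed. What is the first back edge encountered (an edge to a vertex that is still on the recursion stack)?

11->1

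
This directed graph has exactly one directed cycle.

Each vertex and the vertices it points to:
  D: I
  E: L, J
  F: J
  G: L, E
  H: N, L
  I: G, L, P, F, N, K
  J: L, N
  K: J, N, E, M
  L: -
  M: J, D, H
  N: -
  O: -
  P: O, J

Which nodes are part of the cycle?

D, I, K, M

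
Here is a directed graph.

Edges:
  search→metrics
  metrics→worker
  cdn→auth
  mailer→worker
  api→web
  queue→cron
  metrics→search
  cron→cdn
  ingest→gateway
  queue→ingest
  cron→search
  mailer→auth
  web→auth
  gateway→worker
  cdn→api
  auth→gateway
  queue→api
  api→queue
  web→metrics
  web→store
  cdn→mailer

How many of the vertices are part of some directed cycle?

A vertex is on a directed cycle iff it belongs to a strongly connected component of size ≥ 2 (or has a self-loop).
The vertices on cycles are {api, cdn, cron, queue, search, metrics} — 6 in total.

6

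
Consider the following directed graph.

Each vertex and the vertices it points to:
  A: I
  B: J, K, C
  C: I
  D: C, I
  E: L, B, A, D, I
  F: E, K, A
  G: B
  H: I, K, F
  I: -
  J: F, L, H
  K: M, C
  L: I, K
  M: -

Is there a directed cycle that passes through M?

M lies on a cycle iff there is a path from M back to itself.
Exploring from M, it never reaches itself; equivalently, its strongly connected component is a singleton.

No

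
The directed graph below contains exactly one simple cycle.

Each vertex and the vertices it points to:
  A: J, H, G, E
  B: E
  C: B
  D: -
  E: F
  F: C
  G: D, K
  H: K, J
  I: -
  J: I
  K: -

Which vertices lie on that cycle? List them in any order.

B, C, E, F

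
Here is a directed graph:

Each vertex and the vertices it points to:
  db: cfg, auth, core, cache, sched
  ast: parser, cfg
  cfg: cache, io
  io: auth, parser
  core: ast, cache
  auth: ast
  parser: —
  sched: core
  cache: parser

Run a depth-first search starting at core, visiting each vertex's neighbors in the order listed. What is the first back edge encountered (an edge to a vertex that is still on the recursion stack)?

auth->ast

DFS from core (visiting each vertex's neighbors in the order listed); mark gray on enter, black on exit:
core gray
  ast gray
    parser gray
    parser black
    cfg gray
      cache gray
        cache→parser: parser black — skip
      cache black
      io gray
        auth gray
          auth→ast: ast is gray → back edge
First back edge: auth → ast.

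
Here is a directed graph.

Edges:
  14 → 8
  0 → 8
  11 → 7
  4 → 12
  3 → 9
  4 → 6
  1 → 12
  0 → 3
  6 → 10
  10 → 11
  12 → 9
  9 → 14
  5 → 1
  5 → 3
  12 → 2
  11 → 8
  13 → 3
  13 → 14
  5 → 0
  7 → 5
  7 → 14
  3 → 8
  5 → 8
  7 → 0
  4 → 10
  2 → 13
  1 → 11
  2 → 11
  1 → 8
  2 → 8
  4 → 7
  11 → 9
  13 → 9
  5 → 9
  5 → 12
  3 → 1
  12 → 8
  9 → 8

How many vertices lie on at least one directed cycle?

9

A vertex is on a directed cycle iff it belongs to a strongly connected component of size ≥ 2 (or has a self-loop).
The vertices on cycles are {0, 1, 2, 3, 5, 7, 11, 12, 13} — 9 in total.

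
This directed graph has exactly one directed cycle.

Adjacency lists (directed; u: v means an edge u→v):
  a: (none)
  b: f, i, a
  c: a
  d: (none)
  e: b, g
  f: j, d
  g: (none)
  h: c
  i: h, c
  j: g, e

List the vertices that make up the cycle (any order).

b, e, f, j

DFS with gray/black marking from j:
j gray
  g gray
  g black
  e gray
    b gray
      f gray
        f→j: j is gray → back edge
Back edge closes the cycle j → e → b → f → j; its vertices are {b, e, f, j}.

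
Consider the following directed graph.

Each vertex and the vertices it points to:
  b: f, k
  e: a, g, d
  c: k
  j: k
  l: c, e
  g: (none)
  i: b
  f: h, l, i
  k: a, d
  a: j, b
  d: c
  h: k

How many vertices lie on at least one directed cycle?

11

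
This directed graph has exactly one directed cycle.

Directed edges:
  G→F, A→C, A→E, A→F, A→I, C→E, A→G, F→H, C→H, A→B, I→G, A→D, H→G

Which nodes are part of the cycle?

F, G, H

DFS with gray/black marking from F:
F gray
  H gray
    G gray
      G→F: F is gray → back edge
Back edge closes the cycle F → H → G → F; its vertices are {F, G, H}.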